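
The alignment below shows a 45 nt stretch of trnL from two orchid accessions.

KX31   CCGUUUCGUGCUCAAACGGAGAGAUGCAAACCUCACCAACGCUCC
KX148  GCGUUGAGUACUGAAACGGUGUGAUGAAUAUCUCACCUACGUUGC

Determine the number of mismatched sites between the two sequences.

13

The sequences differ at positions 1 (C/G), 6 (U/G), 7 (C/A), 10 (G/A), 13 (C/G), 20 (A/U), 22 (A/U), 27 (C/A), 29 (A/U), 31 (C/U), 38 (A/U), 42 (C/U), 44 (C/G).
That gives 13 mismatches out of 45 aligned sites, so the Hamming distance is 13.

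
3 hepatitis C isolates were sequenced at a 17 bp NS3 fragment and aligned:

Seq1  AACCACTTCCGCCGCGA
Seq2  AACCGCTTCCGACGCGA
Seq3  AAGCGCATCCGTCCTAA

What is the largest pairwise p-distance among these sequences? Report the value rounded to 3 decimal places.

Pairwise Hamming distances:
  Seq1 vs Seq2: 2
  Seq1 vs Seq3: 7
  Seq2 vs Seq3: 6
The largest is 7 mismatches, between Seq1 and Seq3; p = 7/17 = 0.412.

0.412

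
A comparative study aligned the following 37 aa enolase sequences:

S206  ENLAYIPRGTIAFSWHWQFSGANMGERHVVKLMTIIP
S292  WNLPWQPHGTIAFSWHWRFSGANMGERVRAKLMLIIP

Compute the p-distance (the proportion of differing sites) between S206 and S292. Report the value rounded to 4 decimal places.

0.2703

Mismatches occur at site 1 (E/W), site 4 (A/P), site 5 (Y/W), site 6 (I/Q), site 8 (R/H), site 18 (Q/R), site 28 (H/V), site 29 (V/R), site 30 (V/A), site 34 (T/L).
There are 10 differences over 37 sites, so p = 10/37 = 0.2703.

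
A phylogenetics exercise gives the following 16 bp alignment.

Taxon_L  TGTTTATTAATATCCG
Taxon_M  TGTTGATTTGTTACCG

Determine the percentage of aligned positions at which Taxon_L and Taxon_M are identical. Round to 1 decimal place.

68.8%

The sequences differ at positions 5 (T/G), 9 (A/T), 10 (A/G), 12 (A/T), 13 (T/A).
11 of the 16 sites match, so the percent identity is 11/16 × 100 = 68.8%.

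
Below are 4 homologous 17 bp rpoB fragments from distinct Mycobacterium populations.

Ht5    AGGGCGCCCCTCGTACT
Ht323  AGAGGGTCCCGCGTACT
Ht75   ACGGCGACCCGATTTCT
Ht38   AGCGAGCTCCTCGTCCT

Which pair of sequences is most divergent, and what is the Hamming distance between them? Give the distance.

9

Pairwise Hamming distances:
  Ht5 vs Ht323: 4
  Ht5 vs Ht75: 6
  Ht5 vs Ht38: 4
  Ht323 vs Ht75: 7
  Ht323 vs Ht38: 6
  Ht75 vs Ht38: 9
The largest is 9, between Ht75 and Ht38.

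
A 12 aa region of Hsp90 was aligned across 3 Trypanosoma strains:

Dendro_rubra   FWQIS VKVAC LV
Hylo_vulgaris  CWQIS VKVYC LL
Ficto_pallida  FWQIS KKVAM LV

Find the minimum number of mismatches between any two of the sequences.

2

Pairwise Hamming distances:
  Dendro_rubra vs Hylo_vulgaris: 3
  Dendro_rubra vs Ficto_pallida: 2
  Hylo_vulgaris vs Ficto_pallida: 5
The smallest is 2, between Dendro_rubra and Ficto_pallida.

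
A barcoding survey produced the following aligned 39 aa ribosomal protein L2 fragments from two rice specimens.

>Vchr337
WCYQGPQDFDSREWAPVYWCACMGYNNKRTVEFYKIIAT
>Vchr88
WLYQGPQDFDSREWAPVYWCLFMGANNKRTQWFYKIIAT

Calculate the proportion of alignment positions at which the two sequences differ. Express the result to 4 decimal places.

Mismatches occur at site 2 (C→L), site 21 (A→L), site 22 (C→F), site 25 (Y→A), site 31 (V→Q), site 32 (E→W).
There are 6 differences over 39 sites, so p = 6/39 = 0.1538.

0.1538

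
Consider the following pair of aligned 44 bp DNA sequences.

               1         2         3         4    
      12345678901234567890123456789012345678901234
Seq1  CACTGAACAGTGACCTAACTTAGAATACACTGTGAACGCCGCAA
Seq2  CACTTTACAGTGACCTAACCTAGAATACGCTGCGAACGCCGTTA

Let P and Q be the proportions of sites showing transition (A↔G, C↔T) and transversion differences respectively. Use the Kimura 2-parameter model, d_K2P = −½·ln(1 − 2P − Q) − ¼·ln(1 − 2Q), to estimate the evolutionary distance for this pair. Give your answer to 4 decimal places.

0.1805

The sequences differ at positions 5 (G/T, transversion), 6 (A/T, transversion), 20 (T/C, transition), 29 (A/G, transition), 33 (T/C, transition), 42 (C/T, transition), 43 (A/T, transversion).
Of the 7 differences, 4 transitions and 3 transversions over 44 sites: P = 4/44 = 0.090909, Q = 3/44 = 0.068182.
d = −0.5·ln(0.750000) − 0.25·ln(0.863636) = −0.5·(-0.287682) − 0.25·(-0.146604) = 0.1805.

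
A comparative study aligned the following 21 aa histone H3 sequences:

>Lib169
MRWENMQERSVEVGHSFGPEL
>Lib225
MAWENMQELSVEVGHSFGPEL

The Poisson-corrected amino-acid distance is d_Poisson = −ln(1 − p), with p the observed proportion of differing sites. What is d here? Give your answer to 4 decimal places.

Differing sites — 2:R/A; 9:R/L.
p = 2/21 = 0.095238.
d = −ln(1 − 0.095238) = −ln(0.904762) = 0.1001.

0.1001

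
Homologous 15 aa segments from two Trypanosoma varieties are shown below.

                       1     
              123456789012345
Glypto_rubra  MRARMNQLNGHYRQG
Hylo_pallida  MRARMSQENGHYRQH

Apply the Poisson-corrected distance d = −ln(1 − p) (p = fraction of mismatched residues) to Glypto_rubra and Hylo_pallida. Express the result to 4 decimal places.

0.2231

Differing sites — 6:N/S; 8:L/E; 15:G/H.
p = 3/15 = 0.200000.
d = −ln(1 − 0.200000) = −ln(0.800000) = 0.2231.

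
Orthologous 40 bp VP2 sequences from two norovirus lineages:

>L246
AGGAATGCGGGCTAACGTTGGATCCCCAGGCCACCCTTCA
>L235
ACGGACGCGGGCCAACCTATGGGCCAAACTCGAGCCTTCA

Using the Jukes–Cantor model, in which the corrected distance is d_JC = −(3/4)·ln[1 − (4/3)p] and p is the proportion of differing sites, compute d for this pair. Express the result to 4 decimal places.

Mismatches occur at site 2 (G/C), site 4 (A/G), site 6 (T/C), site 13 (T/C), site 17 (G/C), site 19 (T/A), site 20 (G/T), site 22 (A/G), site 23 (T/G), site 26 (C/A), site 27 (C/A), site 29 (G/C), site 30 (G/T), site 32 (C/G), site 34 (C/G).
p = 15/40 = 0.375000.
d = −0.75 · ln(1 − (4/3)·0.375000) = −0.75 · ln(0.500000) = −0.75 · (-0.693147) = 0.5199.

0.5199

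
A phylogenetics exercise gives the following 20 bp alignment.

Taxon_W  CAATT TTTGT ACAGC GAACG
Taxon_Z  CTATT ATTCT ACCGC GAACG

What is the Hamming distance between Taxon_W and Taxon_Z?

4

Mismatches occur at site 2 (A↔T), site 6 (T↔A), site 9 (G↔C), site 13 (A↔C).
That gives 4 mismatches out of 20 aligned sites, so the Hamming distance is 4.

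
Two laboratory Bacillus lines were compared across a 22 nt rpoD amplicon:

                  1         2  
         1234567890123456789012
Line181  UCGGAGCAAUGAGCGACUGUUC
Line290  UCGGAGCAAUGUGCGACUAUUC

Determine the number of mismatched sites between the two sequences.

Mismatches occur at site 12 (A↔U), site 19 (G↔A).
That gives 2 mismatches out of 22 aligned sites, so the Hamming distance is 2.

2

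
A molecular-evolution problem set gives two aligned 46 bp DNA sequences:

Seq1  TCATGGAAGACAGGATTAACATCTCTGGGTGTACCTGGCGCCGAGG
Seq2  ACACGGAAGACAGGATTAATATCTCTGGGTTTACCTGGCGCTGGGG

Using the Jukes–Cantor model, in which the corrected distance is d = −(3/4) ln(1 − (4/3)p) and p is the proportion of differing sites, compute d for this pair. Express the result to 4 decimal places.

0.1433

Mismatches occur at site 1 (T→A), site 4 (T→C), site 20 (C→T), site 31 (G→T), site 42 (C→T), site 44 (A→G).
p = 6/46 = 0.130435.
d = −0.75 · ln(1 − (4/3)·0.130435) = −0.75 · ln(0.826087) = −0.75 · (-0.191055) = 0.1433.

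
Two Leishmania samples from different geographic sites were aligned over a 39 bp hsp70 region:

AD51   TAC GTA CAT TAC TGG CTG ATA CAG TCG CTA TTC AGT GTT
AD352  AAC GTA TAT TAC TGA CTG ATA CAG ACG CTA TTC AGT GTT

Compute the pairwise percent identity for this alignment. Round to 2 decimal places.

89.74%

Differing sites — 1:T/A; 7:C/T; 15:G/A; 25:T/A.
35 of the 39 sites match, so the percent identity is 35/39 × 100 = 89.74%.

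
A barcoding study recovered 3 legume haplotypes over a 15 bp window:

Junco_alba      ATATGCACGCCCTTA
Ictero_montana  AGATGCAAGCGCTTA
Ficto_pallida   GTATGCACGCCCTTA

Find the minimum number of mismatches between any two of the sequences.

Pairwise Hamming distances:
  Junco_alba vs Ictero_montana: 3
  Junco_alba vs Ficto_pallida: 1
  Ictero_montana vs Ficto_pallida: 4
The smallest is 1, between Junco_alba and Ficto_pallida.

1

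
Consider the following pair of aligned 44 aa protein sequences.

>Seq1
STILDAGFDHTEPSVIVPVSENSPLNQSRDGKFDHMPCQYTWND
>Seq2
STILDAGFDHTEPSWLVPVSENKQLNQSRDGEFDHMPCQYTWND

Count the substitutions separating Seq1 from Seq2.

Mismatches occur at site 15 (V→W), site 16 (I→L), site 23 (S→K), site 24 (P→Q), site 32 (K→E).
That gives 5 mismatches out of 44 aligned sites, so the Hamming distance is 5.

5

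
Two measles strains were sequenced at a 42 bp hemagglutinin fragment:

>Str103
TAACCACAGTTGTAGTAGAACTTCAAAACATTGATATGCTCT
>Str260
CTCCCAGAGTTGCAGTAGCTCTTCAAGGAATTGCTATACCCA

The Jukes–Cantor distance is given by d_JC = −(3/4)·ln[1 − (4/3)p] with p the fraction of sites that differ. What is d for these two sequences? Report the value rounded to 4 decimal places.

Mismatches occur at site 1 (T→C), site 2 (A→T), site 3 (A→C), site 7 (C→G), site 13 (T→C), site 19 (A→C), site 20 (A→T), site 27 (A→G), site 28 (A→G), site 29 (C→A), site 34 (A→C), site 38 (G→A), site 40 (T→C), site 42 (T→A).
p = 14/42 = 0.333333.
d = −0.75 · ln(1 − (4/3)·0.333333) = −0.75 · ln(0.555556) = −0.75 · (-0.587786) = 0.4408.

0.4408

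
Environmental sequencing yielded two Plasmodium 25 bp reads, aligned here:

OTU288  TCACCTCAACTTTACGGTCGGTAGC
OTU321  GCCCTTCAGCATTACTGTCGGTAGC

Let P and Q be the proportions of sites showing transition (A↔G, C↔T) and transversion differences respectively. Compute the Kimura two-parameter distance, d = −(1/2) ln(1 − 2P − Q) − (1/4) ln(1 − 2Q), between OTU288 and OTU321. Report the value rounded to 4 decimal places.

0.2892

The sequences differ at positions 1 (T/G, transversion), 3 (A/C, transversion), 5 (C/T, transition), 9 (A/G, transition), 11 (T/A, transversion), 16 (G/T, transversion).
Of the 6 differences, 2 transitions and 4 transversions over 25 sites: P = 2/25 = 0.080000, Q = 4/25 = 0.160000.
d = −0.5·ln(0.680000) − 0.25·ln(0.680000) = −0.5·(-0.385662) − 0.25·(-0.385662) = 0.2892.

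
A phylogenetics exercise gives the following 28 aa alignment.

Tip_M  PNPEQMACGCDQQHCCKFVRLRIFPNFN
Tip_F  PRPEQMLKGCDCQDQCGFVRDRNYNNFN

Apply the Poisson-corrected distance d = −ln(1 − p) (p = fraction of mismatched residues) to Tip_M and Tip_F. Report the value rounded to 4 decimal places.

0.4990

Differing sites — 2:N/R; 7:A/L; 8:C/K; 12:Q/C; 14:H/D; 15:C/Q; 17:K/G; 21:L/D; 23:I/N; 24:F/Y; 25:P/N.
p = 11/28 = 0.392857.
d = −ln(1 − 0.392857) = −ln(0.607143) = 0.4990.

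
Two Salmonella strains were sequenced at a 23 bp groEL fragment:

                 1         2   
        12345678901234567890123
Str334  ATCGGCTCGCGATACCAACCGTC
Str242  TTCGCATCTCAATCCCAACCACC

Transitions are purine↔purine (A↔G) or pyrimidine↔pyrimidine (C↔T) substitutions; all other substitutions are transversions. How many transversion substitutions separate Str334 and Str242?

The sequences differ at positions 1 (A/T, transversion), 5 (G/C, transversion), 6 (C/A, transversion), 9 (G/T, transversion), 11 (G/A, transition), 14 (A/C, transversion), 21 (G/A, transition), 22 (T/C, transition).
Of the 8 differences, 3 transitions and 5 transversions, so the answer is 5.

5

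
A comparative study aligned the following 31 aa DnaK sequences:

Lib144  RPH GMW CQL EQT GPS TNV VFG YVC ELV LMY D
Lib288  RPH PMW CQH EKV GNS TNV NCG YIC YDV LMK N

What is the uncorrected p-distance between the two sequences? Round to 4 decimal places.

0.3871

Mismatches occur at site 4 (G↔P), site 9 (L↔H), site 11 (Q↔K), site 12 (T↔V), site 14 (P↔N), site 19 (V↔N), site 20 (F↔C), site 23 (V↔I), site 25 (E↔Y), site 26 (L↔D), site 30 (Y↔K), site 31 (D↔N).
There are 12 differences over 31 sites, so p = 12/31 = 0.3871.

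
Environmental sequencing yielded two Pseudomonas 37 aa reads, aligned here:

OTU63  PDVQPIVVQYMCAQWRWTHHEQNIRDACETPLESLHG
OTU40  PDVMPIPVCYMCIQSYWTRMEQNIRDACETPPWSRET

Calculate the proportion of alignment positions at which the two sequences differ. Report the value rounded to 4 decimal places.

0.3514

The sequences differ at positions 4 (Q/M), 7 (V/P), 9 (Q/C), 13 (A/I), 15 (W/S), 16 (R/Y), 19 (H/R), 20 (H/M), 32 (L/P), 33 (E/W), 35 (L/R), 36 (H/E), 37 (G/T).
There are 13 differences over 37 sites, so p = 13/37 = 0.3514.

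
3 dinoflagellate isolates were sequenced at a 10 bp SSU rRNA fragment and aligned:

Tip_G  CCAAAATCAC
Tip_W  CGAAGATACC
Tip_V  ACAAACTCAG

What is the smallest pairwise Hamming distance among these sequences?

Pairwise Hamming distances:
  Tip_G vs Tip_W: 4
  Tip_G vs Tip_V: 3
  Tip_W vs Tip_V: 7
The smallest is 3, between Tip_G and Tip_V.

3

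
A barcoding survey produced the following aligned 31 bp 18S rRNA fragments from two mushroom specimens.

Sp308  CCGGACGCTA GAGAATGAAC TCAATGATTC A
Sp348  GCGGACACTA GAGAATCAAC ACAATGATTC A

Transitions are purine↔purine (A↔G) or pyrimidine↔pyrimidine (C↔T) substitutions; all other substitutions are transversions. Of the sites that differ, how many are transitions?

Differing sites — 1:C/G (Tv); 7:G/A (Ti); 17:G/C (Tv); 21:T/A (Tv).
Of the 4 differences, 1 transition and 3 transversions, so the answer is 1.

1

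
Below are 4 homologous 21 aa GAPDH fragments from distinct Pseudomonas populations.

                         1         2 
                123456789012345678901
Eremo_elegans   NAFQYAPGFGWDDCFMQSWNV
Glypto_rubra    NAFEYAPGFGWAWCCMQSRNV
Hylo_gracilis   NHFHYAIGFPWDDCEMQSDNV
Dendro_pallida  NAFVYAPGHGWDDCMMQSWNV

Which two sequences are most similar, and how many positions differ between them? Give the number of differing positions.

Pairwise Hamming distances:
  Eremo_elegans vs Glypto_rubra: 5
  Eremo_elegans vs Hylo_gracilis: 6
  Eremo_elegans vs Dendro_pallida: 3
  Glypto_rubra vs Hylo_gracilis: 8
  Glypto_rubra vs Dendro_pallida: 6
  Hylo_gracilis vs Dendro_pallida: 7
The smallest is 3, between Eremo_elegans and Dendro_pallida.

3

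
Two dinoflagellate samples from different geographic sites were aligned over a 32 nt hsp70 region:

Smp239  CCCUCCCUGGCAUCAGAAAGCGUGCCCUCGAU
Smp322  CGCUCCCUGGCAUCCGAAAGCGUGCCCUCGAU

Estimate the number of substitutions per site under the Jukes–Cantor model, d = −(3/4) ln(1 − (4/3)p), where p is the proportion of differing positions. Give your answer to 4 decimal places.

The sequences differ at positions 2 (C/G), 15 (A/C).
p = 2/32 = 0.062500.
d = −0.75 · ln(1 − (4/3)·0.062500) = −0.75 · ln(0.916667) = −0.75 · (-0.087011) = 0.0653.

0.0653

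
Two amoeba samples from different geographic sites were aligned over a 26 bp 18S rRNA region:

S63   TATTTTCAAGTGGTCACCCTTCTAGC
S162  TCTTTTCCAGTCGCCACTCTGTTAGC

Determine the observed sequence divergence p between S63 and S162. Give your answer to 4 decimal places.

0.2692

Differing sites — 2:A/C; 8:A/C; 12:G/C; 14:T/C; 18:C/T; 21:T/G; 22:C/T.
There are 7 differences over 26 sites, so p = 7/26 = 0.2692.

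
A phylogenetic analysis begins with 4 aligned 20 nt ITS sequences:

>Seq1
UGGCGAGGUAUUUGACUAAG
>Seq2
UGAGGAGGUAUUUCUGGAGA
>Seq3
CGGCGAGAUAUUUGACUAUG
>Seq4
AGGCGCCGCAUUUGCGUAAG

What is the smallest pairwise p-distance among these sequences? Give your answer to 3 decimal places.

Pairwise Hamming distances:
  Seq1 vs Seq2: 8
  Seq1 vs Seq3: 3
  Seq1 vs Seq4: 6
  Seq2 vs Seq3: 10
  Seq2 vs Seq4: 11
  Seq3 vs Seq4: 8
The smallest is 3 mismatches, between Seq1 and Seq3; p = 3/20 = 0.150.

0.150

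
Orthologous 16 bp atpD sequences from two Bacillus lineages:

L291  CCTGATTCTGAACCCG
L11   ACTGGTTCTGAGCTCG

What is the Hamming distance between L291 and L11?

Mismatches occur at site 1 (C/A), site 5 (A/G), site 12 (A/G), site 14 (C/T).
That gives 4 mismatches out of 16 aligned sites, so the Hamming distance is 4.

4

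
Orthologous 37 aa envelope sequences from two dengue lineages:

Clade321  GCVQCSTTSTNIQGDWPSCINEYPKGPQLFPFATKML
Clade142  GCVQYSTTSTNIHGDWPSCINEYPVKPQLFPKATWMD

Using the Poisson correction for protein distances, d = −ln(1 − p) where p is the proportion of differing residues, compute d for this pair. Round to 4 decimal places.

Differing sites — 5:C/Y; 13:Q/H; 25:K/V; 26:G/K; 32:F/K; 35:K/W; 37:L/D.
p = 7/37 = 0.189189.
d = −ln(1 − 0.189189) = −ln(0.810811) = 0.2097.

0.2097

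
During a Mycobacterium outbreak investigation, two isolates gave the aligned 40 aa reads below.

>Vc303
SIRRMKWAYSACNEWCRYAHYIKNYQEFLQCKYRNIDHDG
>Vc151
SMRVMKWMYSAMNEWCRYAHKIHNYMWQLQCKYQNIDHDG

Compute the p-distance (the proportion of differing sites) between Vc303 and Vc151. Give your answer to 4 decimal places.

The sequences differ at positions 2 (I/M), 4 (R/V), 8 (A/M), 12 (C/M), 21 (Y/K), 23 (K/H), 26 (Q/M), 27 (E/W), 28 (F/Q), 34 (R/Q).
There are 10 differences over 40 sites, so p = 10/40 = 0.2500.

0.2500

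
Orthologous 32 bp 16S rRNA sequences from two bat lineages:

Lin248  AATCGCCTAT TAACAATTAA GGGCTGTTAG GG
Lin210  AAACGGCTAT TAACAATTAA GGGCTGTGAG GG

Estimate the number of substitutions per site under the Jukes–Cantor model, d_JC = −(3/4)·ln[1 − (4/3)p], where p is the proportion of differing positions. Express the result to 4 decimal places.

0.1001

Mismatches occur at site 3 (T/A), site 6 (C/G), site 28 (T/G).
p = 3/32 = 0.093750.
d = −0.75 · ln(1 − (4/3)·0.093750) = −0.75 · ln(0.875000) = −0.75 · (-0.133531) = 0.1001.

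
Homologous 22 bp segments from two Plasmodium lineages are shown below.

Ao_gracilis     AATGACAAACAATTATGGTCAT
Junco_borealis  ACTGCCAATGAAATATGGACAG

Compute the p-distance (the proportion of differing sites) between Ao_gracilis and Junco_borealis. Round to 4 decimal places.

Differing sites — 2:A/C; 5:A/C; 9:A/T; 10:C/G; 13:T/A; 19:T/A; 22:T/G.
There are 7 differences over 22 sites, so p = 7/22 = 0.3182.

0.3182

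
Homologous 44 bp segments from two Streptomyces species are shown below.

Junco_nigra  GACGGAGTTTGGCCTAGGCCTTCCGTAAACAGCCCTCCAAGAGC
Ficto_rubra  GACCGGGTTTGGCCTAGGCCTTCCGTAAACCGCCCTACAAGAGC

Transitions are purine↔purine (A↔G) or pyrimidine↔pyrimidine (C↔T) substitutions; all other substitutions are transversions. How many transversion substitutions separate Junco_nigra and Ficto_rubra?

3

The sequences differ at positions 4 (G/C, transversion), 6 (A/G, transition), 31 (A/C, transversion), 37 (C/A, transversion).
Of the 4 differences, 1 transition and 3 transversions, so the answer is 3.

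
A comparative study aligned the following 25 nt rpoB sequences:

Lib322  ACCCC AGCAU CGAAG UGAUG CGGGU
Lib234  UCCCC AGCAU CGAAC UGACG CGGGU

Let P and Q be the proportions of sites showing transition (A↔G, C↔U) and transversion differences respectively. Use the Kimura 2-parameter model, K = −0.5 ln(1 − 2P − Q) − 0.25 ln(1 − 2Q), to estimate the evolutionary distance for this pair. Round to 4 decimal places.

0.1308

Mismatches occur at site 1 (A→U, transversion), site 15 (G→C, transversion), site 19 (U→C, transition).
Of the 3 differences, 1 transition and 2 transversions over 25 sites: P = 1/25 = 0.040000, Q = 2/25 = 0.080000.
d = −0.5·ln(0.840000) − 0.25·ln(0.840000) = −0.5·(-0.174353) − 0.25·(-0.174353) = 0.1308.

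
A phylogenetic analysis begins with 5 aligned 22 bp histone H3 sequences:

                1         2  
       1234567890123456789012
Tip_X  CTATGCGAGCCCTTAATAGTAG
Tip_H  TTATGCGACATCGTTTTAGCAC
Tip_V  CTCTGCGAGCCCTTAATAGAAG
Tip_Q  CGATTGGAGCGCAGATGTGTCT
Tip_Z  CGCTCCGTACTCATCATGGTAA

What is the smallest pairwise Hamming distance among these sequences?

2

Pairwise Hamming distances:
  Tip_X vs Tip_H: 9
  Tip_X vs Tip_V: 2
  Tip_X vs Tip_Q: 11
  Tip_X vs Tip_Z: 10
  Tip_H vs Tip_V: 10
  Tip_H vs Tip_Q: 15
  Tip_H vs Tip_Z: 13
  Tip_V vs Tip_Q: 13
  Tip_V vs Tip_Z: 10
  Tip_Q vs Tip_Z: 13
The smallest is 2, between Tip_X and Tip_V.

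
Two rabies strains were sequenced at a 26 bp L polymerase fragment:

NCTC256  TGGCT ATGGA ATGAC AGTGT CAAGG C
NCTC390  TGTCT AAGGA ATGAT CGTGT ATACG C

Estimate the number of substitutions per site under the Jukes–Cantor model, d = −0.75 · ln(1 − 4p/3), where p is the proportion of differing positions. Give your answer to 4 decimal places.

Mismatches occur at site 3 (G→T), site 7 (T→A), site 15 (C→T), site 16 (A→C), site 21 (C→A), site 22 (A→T), site 24 (G→C).
p = 7/26 = 0.269231.
d = −0.75 · ln(1 − (4/3)·0.269231) = −0.75 · ln(0.641025) = −0.75 · (-0.444687) = 0.3335.

0.3335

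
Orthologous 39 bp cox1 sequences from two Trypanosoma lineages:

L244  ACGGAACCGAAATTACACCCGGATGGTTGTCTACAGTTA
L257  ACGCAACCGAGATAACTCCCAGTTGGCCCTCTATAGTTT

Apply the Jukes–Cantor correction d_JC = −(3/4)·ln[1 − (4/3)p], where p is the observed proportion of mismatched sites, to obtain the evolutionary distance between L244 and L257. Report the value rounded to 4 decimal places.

Mismatches occur at site 4 (G/C), site 11 (A/G), site 14 (T/A), site 17 (A/T), site 21 (G/A), site 23 (A/T), site 27 (T/C), site 28 (T/C), site 29 (G/C), site 34 (C/T), site 39 (A/T).
p = 11/39 = 0.282051.
d = −0.75 · ln(1 − (4/3)·0.282051) = −0.75 · ln(0.623932) = −0.75 · (-0.471714) = 0.3538.

0.3538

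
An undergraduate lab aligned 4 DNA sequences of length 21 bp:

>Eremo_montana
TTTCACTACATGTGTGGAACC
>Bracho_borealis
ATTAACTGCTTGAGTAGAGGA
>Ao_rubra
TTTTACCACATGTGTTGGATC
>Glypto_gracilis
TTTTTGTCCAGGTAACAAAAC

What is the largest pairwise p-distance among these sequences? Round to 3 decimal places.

0.714

Pairwise Hamming distances:
  Eremo_montana vs Bracho_borealis: 9
  Eremo_montana vs Ao_rubra: 5
  Eremo_montana vs Glypto_gracilis: 10
  Bracho_borealis vs Ao_rubra: 11
  Bracho_borealis vs Glypto_gracilis: 15
  Ao_rubra vs Glypto_gracilis: 11
The largest is 15 mismatches, between Bracho_borealis and Glypto_gracilis; p = 15/21 = 0.714.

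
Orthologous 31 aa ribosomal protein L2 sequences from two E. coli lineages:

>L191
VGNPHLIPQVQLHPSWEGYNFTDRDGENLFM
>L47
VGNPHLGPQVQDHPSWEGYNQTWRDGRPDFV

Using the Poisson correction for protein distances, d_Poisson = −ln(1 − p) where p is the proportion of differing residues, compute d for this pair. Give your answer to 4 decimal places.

The sequences differ at positions 7 (I/G), 12 (L/D), 21 (F/Q), 23 (D/W), 27 (E/R), 28 (N/P), 29 (L/D), 31 (M/V).
p = 8/31 = 0.258065.
d = −ln(1 − 0.258065) = −ln(0.741935) = 0.2985.

0.2985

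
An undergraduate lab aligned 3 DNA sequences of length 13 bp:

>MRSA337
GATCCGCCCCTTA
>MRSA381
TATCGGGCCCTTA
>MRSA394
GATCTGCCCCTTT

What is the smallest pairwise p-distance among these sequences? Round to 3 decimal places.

0.154

Pairwise Hamming distances:
  MRSA337 vs MRSA381: 3
  MRSA337 vs MRSA394: 2
  MRSA381 vs MRSA394: 4
The smallest is 2 mismatches, between MRSA337 and MRSA394; p = 2/13 = 0.154.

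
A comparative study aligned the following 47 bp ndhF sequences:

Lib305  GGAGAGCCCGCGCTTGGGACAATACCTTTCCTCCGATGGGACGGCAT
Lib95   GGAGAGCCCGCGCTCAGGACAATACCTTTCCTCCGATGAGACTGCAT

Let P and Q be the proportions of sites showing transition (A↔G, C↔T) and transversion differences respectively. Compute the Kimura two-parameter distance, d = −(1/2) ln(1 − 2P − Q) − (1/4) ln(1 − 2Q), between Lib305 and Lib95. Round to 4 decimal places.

Mismatches occur at site 15 (T→C, transition), site 16 (G→A, transition), site 39 (G→A, transition), site 43 (G→T, transversion).
Of the 4 differences, 3 transitions and 1 transversion over 47 sites: P = 3/47 = 0.063830, Q = 1/47 = 0.021277.
d = −0.5·ln(0.851063) − 0.25·ln(0.957446) = −0.5·(-0.161269) − 0.25·(-0.043486) = 0.0915.

0.0915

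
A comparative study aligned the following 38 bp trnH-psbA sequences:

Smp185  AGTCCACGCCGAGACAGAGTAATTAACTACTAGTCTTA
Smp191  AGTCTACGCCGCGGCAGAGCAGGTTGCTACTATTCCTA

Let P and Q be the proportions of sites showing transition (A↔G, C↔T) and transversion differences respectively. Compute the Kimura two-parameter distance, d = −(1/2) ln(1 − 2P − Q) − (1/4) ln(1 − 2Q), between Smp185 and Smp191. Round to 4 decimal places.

The sequences differ at positions 5 (C/T, transition), 12 (A/C, transversion), 14 (A/G, transition), 20 (T/C, transition), 22 (A/G, transition), 23 (T/G, transversion), 25 (A/T, transversion), 26 (A/G, transition), 33 (G/T, transversion), 36 (T/C, transition).
Of the 10 differences, 6 transitions and 4 transversions over 38 sites: P = 6/38 = 0.157895, Q = 4/38 = 0.105263.
d = −0.5·ln(0.578947) − 0.25·ln(0.789474) = −0.5·(-0.546544) − 0.25·(-0.236388) = 0.3324.

0.3324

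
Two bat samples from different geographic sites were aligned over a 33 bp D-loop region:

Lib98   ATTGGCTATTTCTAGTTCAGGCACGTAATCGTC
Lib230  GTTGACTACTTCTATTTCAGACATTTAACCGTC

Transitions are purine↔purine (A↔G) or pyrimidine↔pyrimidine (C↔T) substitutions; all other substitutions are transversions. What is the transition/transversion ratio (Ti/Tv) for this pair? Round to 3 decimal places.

Differing sites — 1:A/G (Ti); 5:G/A (Ti); 9:T/C (Ti); 15:G/T (Tv); 21:G/A (Ti); 24:C/T (Ti); 25:G/T (Tv); 29:T/C (Ti).
Of the 8 differences, 6 transitions and 2 transversions, so Ti/Tv = 6/2 = 3.000.

3.000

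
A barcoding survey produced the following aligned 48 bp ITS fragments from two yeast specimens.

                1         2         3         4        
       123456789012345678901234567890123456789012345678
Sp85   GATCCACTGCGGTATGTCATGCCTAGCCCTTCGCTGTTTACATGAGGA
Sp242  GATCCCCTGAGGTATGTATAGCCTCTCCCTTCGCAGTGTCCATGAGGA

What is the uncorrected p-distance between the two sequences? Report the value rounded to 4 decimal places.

0.2083

The sequences differ at positions 6 (A/C), 10 (C/A), 18 (C/A), 19 (A/T), 20 (T/A), 25 (A/C), 26 (G/T), 35 (T/A), 38 (T/G), 40 (A/C).
There are 10 differences over 48 sites, so p = 10/48 = 0.2083.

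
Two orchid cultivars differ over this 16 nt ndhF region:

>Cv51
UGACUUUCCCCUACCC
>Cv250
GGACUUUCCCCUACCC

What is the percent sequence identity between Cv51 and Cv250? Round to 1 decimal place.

93.8%

The sequences differ at position 1 (U/G).
15 of the 16 sites match, so the percent identity is 15/16 × 100 = 93.8%.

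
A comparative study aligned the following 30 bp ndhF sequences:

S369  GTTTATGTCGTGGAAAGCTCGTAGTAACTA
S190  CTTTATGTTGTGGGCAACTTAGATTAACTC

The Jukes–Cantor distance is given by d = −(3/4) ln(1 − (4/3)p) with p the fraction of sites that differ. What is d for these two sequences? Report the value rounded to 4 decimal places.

0.4408

Differing sites — 1:G/C; 9:C/T; 14:A/G; 15:A/C; 17:G/A; 20:C/T; 21:G/A; 22:T/G; 24:G/T; 30:A/C.
p = 10/30 = 0.333333.
d = −0.75 · ln(1 − (4/3)·0.333333) = −0.75 · ln(0.555556) = −0.75 · (-0.587786) = 0.4408.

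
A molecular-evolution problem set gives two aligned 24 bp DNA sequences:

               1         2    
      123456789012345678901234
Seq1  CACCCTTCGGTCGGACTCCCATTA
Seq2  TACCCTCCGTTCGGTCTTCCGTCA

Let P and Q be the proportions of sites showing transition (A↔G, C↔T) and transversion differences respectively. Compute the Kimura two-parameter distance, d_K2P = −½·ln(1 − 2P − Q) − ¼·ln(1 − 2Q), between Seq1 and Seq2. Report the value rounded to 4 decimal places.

Differing sites — 1:C/T (Ti); 7:T/C (Ti); 10:G/T (Tv); 15:A/T (Tv); 18:C/T (Ti); 21:A/G (Ti); 23:T/C (Ti).
Of the 7 differences, 5 transitions and 2 transversions over 24 sites: P = 5/24 = 0.208333, Q = 2/24 = 0.083333.
d = −0.5·ln(0.500001) − 0.25·ln(0.833334) = −0.5·(-0.693145) − 0.25·(-0.182321) = 0.3922.

0.3922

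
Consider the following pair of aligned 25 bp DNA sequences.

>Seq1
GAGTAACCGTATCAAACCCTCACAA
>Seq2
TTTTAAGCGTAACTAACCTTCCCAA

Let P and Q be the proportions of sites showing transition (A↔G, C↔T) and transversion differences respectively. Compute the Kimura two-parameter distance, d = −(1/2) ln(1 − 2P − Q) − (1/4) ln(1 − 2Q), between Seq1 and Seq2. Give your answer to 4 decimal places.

0.4284

Mismatches occur at site 1 (G/T, transversion), site 2 (A/T, transversion), site 3 (G/T, transversion), site 7 (C/G, transversion), site 12 (T/A, transversion), site 14 (A/T, transversion), site 19 (C/T, transition), site 22 (A/C, transversion).
Of the 8 differences, 1 transition and 7 transversions over 25 sites: P = 1/25 = 0.040000, Q = 7/25 = 0.280000.
d = −0.5·ln(0.640000) − 0.25·ln(0.440000) = −0.5·(-0.446287) − 0.25·(-0.820981) = 0.4284.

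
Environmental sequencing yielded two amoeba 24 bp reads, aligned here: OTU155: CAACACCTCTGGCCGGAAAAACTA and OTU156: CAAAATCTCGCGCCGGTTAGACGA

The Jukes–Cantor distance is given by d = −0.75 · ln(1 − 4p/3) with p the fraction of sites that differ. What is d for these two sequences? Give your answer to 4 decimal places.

0.4408

Differing sites — 4:C/A; 6:C/T; 10:T/G; 11:G/C; 17:A/T; 18:A/T; 20:A/G; 23:T/G.
p = 8/24 = 0.333333.
d = −0.75 · ln(1 − (4/3)·0.333333) = −0.75 · ln(0.555556) = −0.75 · (-0.587786) = 0.4408.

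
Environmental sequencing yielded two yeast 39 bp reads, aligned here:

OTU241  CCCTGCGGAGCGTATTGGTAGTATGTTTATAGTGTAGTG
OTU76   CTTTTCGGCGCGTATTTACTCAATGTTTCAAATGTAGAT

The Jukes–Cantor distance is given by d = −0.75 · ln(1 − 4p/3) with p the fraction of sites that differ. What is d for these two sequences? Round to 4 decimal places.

Differing sites — 2:C/T; 3:C/T; 5:G/T; 9:A/C; 17:G/T; 18:G/A; 19:T/C; 20:A/T; 21:G/C; 22:T/A; 29:A/C; 30:T/A; 32:G/A; 38:T/A; 39:G/T.
p = 15/39 = 0.384615.
d = −0.75 · ln(1 − (4/3)·0.384615) = −0.75 · ln(0.487180) = −0.75 · (-0.719122) = 0.5393.

0.5393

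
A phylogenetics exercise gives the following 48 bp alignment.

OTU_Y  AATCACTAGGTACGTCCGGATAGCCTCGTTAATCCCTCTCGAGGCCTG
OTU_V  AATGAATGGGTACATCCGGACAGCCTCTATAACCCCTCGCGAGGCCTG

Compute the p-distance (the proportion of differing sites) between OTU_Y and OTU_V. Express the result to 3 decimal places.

The sequences differ at positions 4 (C/G), 6 (C/A), 8 (A/G), 14 (G/A), 21 (T/C), 28 (G/T), 29 (T/A), 33 (T/C), 39 (T/G).
There are 9 differences over 48 sites, so p = 9/48 = 0.188.

0.188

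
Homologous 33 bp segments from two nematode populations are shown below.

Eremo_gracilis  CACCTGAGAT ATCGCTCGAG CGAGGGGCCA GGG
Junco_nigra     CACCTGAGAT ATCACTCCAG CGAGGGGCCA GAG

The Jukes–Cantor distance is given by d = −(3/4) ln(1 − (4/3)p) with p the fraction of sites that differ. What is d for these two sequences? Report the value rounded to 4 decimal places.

0.0969

Differing sites — 14:G/A; 18:G/C; 32:G/A.
p = 3/33 = 0.090909.
d = −0.75 · ln(1 − (4/3)·0.090909) = −0.75 · ln(0.878788) = −0.75 · (-0.129212) = 0.0969.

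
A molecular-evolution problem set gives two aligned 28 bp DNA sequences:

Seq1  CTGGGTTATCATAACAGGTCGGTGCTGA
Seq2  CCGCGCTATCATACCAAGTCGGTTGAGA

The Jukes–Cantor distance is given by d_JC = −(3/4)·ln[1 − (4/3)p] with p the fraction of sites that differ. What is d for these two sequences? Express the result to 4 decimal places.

0.3597

Mismatches occur at site 2 (T/C), site 4 (G/C), site 6 (T/C), site 14 (A/C), site 17 (G/A), site 24 (G/T), site 25 (C/G), site 26 (T/A).
p = 8/28 = 0.285714.
d = −0.75 · ln(1 − (4/3)·0.285714) = −0.75 · ln(0.619048) = −0.75 · (-0.479572) = 0.3597.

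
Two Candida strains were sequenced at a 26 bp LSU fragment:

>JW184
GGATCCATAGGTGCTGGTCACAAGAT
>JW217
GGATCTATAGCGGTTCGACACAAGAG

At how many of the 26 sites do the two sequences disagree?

Differing sites — 6:C/T; 11:G/C; 12:T/G; 14:C/T; 16:G/C; 18:T/A; 26:T/G.
That gives 7 mismatches out of 26 aligned sites, so the Hamming distance is 7.

7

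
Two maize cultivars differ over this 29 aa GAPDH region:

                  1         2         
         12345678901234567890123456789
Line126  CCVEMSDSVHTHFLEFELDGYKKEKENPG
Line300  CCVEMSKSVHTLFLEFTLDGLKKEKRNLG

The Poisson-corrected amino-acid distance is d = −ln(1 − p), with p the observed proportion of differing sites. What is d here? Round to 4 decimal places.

0.2318

Mismatches occur at site 7 (D/K), site 12 (H/L), site 17 (E/T), site 21 (Y/L), site 26 (E/R), site 28 (P/L).
p = 6/29 = 0.206897.
d = −ln(1 − 0.206897) = −ln(0.793103) = 0.2318.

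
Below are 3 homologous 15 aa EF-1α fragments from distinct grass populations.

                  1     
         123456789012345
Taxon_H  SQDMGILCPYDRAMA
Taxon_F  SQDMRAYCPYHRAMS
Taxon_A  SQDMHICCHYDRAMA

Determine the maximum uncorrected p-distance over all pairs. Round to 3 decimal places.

0.400

Pairwise Hamming distances:
  Taxon_H vs Taxon_F: 5
  Taxon_H vs Taxon_A: 3
  Taxon_F vs Taxon_A: 6
The largest is 6 mismatches, between Taxon_F and Taxon_A; p = 6/15 = 0.400.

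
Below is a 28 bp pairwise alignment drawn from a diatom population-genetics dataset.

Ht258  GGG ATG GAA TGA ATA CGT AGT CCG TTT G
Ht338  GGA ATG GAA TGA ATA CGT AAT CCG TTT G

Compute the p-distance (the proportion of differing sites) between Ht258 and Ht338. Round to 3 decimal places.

Differing sites — 3:G/A; 20:G/A.
There are 2 differences over 28 sites, so p = 2/28 = 0.071.

0.071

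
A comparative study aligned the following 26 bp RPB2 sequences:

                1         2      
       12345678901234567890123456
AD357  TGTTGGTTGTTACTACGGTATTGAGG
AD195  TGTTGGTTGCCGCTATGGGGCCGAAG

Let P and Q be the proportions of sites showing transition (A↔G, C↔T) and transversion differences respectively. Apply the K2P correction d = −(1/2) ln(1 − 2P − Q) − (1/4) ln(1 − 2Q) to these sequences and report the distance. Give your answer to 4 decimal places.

0.5504

Differing sites — 10:T/C (Ti); 11:T/C (Ti); 12:A/G (Ti); 16:C/T (Ti); 19:T/G (Tv); 20:A/G (Ti); 21:T/C (Ti); 22:T/C (Ti); 25:G/A (Ti).
Of the 9 differences, 8 transitions and 1 transversion over 26 sites: P = 8/26 = 0.307692, Q = 1/26 = 0.038462.
d = −0.5·ln(0.346154) − 0.25·ln(0.923076) = −0.5·(-1.060872) − 0.25·(-0.080044) = 0.5504.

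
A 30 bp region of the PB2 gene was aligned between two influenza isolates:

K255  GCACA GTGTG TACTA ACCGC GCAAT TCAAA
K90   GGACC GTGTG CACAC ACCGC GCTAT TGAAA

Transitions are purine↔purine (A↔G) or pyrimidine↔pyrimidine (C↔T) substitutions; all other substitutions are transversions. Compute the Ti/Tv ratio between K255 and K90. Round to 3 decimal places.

0.167

Differing sites — 2:C/G (Tv); 5:A/C (Tv); 11:T/C (Ti); 14:T/A (Tv); 15:A/C (Tv); 23:A/T (Tv); 27:C/G (Tv).
Of the 7 differences, 1 transition and 6 transversions, so Ti/Tv = 1/6 = 0.167.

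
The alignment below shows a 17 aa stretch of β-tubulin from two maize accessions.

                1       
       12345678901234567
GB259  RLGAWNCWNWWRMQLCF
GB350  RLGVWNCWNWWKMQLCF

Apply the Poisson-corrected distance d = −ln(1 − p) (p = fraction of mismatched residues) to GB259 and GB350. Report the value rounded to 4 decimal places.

Mismatches occur at site 4 (A/V), site 12 (R/K).
p = 2/17 = 0.117647.
d = −ln(1 − 0.117647) = −ln(0.882353) = 0.1252.

0.1252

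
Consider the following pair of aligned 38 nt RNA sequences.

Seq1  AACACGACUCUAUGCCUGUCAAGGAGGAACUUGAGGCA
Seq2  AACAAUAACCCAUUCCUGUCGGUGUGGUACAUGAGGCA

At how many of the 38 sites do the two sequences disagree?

12

Mismatches occur at site 5 (C↔A), site 6 (G↔U), site 8 (C↔A), site 9 (U↔C), site 11 (U↔C), site 14 (G↔U), site 21 (A↔G), site 22 (A↔G), site 23 (G↔U), site 25 (A↔U), site 28 (A↔U), site 31 (U↔A).
That gives 12 mismatches out of 38 aligned sites, so the Hamming distance is 12.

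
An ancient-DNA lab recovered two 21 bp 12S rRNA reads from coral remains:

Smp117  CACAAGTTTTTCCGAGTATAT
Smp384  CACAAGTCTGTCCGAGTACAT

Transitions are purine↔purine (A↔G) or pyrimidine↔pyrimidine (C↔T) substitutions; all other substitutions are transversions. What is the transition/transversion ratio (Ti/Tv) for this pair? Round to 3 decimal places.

The sequences differ at positions 8 (T/C, transition), 10 (T/G, transversion), 19 (T/C, transition).
Of the 3 differences, 2 transitions and 1 transversion, so Ti/Tv = 2/1 = 2.000.

2.000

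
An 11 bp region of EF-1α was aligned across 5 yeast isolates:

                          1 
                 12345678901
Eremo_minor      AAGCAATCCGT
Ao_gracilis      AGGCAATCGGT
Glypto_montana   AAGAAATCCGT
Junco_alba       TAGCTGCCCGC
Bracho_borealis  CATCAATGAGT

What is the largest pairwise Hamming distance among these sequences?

Pairwise Hamming distances:
  Eremo_minor vs Ao_gracilis: 2
  Eremo_minor vs Glypto_montana: 1
  Eremo_minor vs Junco_alba: 5
  Eremo_minor vs Bracho_borealis: 4
  Ao_gracilis vs Glypto_montana: 3
  Ao_gracilis vs Junco_alba: 7
  Ao_gracilis vs Bracho_borealis: 5
  Glypto_montana vs Junco_alba: 6
  Glypto_montana vs Bracho_borealis: 5
  Junco_alba vs Bracho_borealis: 8
The largest is 8, between Junco_alba and Bracho_borealis.

8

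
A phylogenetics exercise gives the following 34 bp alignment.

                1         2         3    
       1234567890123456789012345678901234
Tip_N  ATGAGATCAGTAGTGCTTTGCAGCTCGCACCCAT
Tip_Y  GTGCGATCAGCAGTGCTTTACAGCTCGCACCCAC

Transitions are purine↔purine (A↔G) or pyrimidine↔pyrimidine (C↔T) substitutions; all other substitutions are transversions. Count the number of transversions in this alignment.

The sequences differ at positions 1 (A/G, transition), 4 (A/C, transversion), 11 (T/C, transition), 20 (G/A, transition), 34 (T/C, transition).
Of the 5 differences, 4 transitions and 1 transversion, so the answer is 1.

1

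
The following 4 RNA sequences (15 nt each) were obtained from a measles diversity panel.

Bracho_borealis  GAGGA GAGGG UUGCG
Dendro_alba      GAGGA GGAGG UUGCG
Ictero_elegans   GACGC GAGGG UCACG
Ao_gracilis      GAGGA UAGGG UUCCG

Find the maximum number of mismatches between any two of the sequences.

Pairwise Hamming distances:
  Bracho_borealis vs Dendro_alba: 2
  Bracho_borealis vs Ictero_elegans: 4
  Bracho_borealis vs Ao_gracilis: 2
  Dendro_alba vs Ictero_elegans: 6
  Dendro_alba vs Ao_gracilis: 4
  Ictero_elegans vs Ao_gracilis: 5
The largest is 6, between Dendro_alba and Ictero_elegans.

6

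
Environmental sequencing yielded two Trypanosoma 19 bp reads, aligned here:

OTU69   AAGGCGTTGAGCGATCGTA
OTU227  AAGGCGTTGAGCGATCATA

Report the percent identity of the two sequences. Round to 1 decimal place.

94.7%

A single mismatch occurs at site 17 (G/A).
18 of the 19 sites match, so the percent identity is 18/19 × 100 = 94.7%.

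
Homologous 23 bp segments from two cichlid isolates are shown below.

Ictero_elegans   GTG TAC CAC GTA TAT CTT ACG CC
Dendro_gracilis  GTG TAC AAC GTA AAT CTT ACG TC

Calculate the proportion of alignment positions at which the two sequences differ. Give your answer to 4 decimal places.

Differing sites — 7:C/A; 13:T/A; 22:C/T.
There are 3 differences over 23 sites, so p = 3/23 = 0.1304.

0.1304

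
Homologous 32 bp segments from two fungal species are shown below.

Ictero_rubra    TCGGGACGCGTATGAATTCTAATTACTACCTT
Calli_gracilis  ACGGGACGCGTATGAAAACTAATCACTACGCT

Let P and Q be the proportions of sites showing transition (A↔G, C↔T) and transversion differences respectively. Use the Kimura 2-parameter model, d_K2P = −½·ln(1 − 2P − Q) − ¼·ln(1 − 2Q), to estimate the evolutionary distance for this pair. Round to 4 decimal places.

0.2158

The sequences differ at positions 1 (T/A, transversion), 17 (T/A, transversion), 18 (T/A, transversion), 24 (T/C, transition), 30 (C/G, transversion), 31 (T/C, transition).
Of the 6 differences, 2 transitions and 4 transversions over 32 sites: P = 2/32 = 0.062500, Q = 4/32 = 0.125000.
d = −0.5·ln(0.750000) − 0.25·ln(0.750000) = −0.5·(-0.287682) − 0.25·(-0.287682) = 0.2158.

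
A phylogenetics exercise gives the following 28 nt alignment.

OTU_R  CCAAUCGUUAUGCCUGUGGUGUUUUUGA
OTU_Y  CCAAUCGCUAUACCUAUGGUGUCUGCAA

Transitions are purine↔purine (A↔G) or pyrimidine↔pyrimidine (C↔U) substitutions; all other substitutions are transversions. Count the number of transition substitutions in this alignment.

6

The sequences differ at positions 8 (U/C, transition), 12 (G/A, transition), 16 (G/A, transition), 23 (U/C, transition), 25 (U/G, transversion), 26 (U/C, transition), 27 (G/A, transition).
Of the 7 differences, 6 transitions and 1 transversion, so the answer is 6.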